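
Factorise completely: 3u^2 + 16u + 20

(3u + 10)(u + 2)

Need a pair with product 3·20 = 60 and sum 16: that's 10 and 6.
Split the middle term: 3u^2 + 10u + 6u + 20 = u(3u + 10) + 2(3u + 10).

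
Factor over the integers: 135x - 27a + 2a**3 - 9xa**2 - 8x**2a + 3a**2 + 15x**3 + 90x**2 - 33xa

(5x - a)(x - a + 3)(3x + 2a + 9)

Group: 5x(3x**2 - xa + 18x - 2a**2 - 3a + 27) - a(3x**2 - xa + 18x - 2a**2 - 3a + 27); both groups contain (3x**2 - xa + 18x - 2a**2 - 3a + 27), so (5x - a) is a factor with cofactor 3x**2 - xa + 18x - 2a**2 - 3a + 27.
The cofactor groups again: 3x**2 - xa + 18x - 2a**2 - 3a + 27 = 3x(x - a + 3) + (2a + 9)(x - a + 3); both groups contain (x - a + 3), giving (3x + 2a + 9)(x - a + 3).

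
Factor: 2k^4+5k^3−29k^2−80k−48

By the rational root theorem, k = −1 is a root, so (k+1) divides it; the quotient is 2k^3+3k^2−32k−48.
Next, k = 4 is a root, so (k−4) is a factor; dividing leaves 2k^2+11k+12.
The remaining quadratic factors as (k+4)(2k+3).

(2k+3)(k+1)(k+4)(k−4)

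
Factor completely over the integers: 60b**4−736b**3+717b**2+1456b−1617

(2b−3)(5b+7)(6b−7)(b−11)

Testing divisors of the constant over divisors of the leading coefficient, b = 7/6 is a root, so (6b−7) is a factor; dividing leaves 10b**3−111b**2−10b+231.
Next, b = 3/2 is a root, so (2b−3) divides it; the quotient is 5b**2−48b−77.
The remaining quadratic factors as (b−11)(5b+7).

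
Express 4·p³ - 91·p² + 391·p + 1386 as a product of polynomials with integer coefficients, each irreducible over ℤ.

Trying the rational-root candidates, p = -9/4 is a root, so (4·p + 9) is a factor; dividing leaves p² - 25·p + 154.
The remaining quadratic factors as (p - 11)(p - 14).

(4·p + 9)·(p - 11)·(p - 14)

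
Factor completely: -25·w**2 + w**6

w**2·(w**2 + 5)·(w**2 - 5)

Pull out the common factor w**2, leaving w**4 - 25.
Recognize a difference of squares with the parts w**2 and 5.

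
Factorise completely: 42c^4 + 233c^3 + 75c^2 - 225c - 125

(6c + 5)(7c + 5)(c + 5)(c - 1)

Among the possible rational roots, c = -5 is a root, giving the factor (c + 5) and quotient 42c^3 + 23c^2 - 40c - 25.
Continuing, c = 1 is a root, so (c - 1) divides it; the quotient is 42c^2 + 65c + 25.
The remaining quadratic factors as (7c + 5)(6c + 5).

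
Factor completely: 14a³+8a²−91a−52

Group as (14a³−91a) + (8a²−52) = 7a(2a²−13) + 4(2a²−13).
Both groups share the factor (2a²−13).

(7a+4)(2a²−13)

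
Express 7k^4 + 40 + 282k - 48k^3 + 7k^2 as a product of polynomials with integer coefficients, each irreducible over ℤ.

(7k + 1)(k + 2)(k - 4)(k - 5)

Trying the rational-root candidates, k = 4 is a root, giving the factor (k - 4) and quotient 7k^3 - 20k^2 - 73k - 10.
Next, k = 5 is a root, so (k - 5) is a factor; dividing leaves 7k^2 + 15k + 2.
The remaining quadratic factors as (k + 2)(7k + 1).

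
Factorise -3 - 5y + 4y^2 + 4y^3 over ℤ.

By the rational root theorem, y = -1/2 is a root, so (2y + 1) is a factor; dividing leaves 2y^2 + y - 3.
The remaining quadratic factors as (2y + 3)(y - 1).

(2y + 1)(2y + 3)(y - 1)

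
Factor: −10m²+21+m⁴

Substitute u = m² to get a quadratic in u, then factor.
m²−3 is irreducible over ℤ (3 is not a perfect square).
m²−7 is irreducible over ℤ (7 is not a perfect square).

(m²−3)(m²−7)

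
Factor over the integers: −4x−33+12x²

Need a pair with product 12·(−33) = −396 and sum −4: that's 18 and −22.
Split the middle term: 12x²+18x − 22x−33 = 6x(2x+3) − 11(2x+3).

(2x+3)(6x−11)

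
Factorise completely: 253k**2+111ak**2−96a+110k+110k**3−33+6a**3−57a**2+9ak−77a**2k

Group: a(6a**2−11ak+9a−10k**2−13k+3) + (−11k−11)(6a**2−11ak+9a−10k**2−13k+3); both groups contain (6a**2−11ak+9a−10k**2−13k+3), so (a−11k−11) is a factor with cofactor 6a**2−11ak+9a−10k**2−13k+3.
The cofactor groups again: 6a**2−11ak+9a−10k**2−13k+3 = 3a(2a−5k+1) + (2k+3)(2a−5k+1); both groups contain (2a−5k+1), giving (3a+2k+3)(2a−5k+1).

(2a−5k+1)(3a+2k+3)(a−11k−11)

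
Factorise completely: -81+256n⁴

Difference of squares twice: with A = 4n and B = 3, A⁴ − B⁴ = (A² − B²)(A² + B²), and A² − B² factors again.

(4n+3)(4n-3)(16n²+9)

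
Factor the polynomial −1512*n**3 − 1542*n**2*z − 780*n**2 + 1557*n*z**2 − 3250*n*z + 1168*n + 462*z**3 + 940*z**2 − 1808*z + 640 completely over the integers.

−(12*n + 3*z + 10)*(14*n − 11*z + 8)*(9*n + 14*z − 8)

Group: 14*n*(−108*n**2 − 195*n*z + 6*n − 42*z**2 − 116*z + 80) + (−11*z + 8)*(−108*n**2 − 195*n*z + 6*n − 42*z**2 − 116*z + 80); both groups contain (−108*n**2 − 195*n*z + 6*n − 42*z**2 − 116*z + 80), so (14*n − 11*z + 8) is a factor with cofactor −108*n**2 − 195*n*z + 6*n − 42*z**2 − 116*z + 80.
The cofactor groups again: −108*n**2 − 195*n*z + 6*n − 42*z**2 − 116*z + 80 = −9*n*(12*n + 3*z + 10) + (−14*z + 8)*(12*n + 3*z + 10); both groups contain (12*n + 3*z + 10), giving −(9*n + 14*z − 8)*(12*n + 3*z + 10).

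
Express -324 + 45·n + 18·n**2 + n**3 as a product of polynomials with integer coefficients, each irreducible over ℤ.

(n + 12)·(n + 9)·(n - 3)

Among the possible rational roots, n = 3 is a root, so (n - 3) divides it; the quotient is n**2 + 21·n + 108.
The remaining quadratic factors as (n + 9)(n + 12).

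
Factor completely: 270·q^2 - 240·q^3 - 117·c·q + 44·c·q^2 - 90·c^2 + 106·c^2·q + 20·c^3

Group: 2·c·(10·c^2 + 28·c·q - 45·c - 48·q^2 + 54·q) + 5·q·(10·c^2 + 28·c·q - 45·c - 48·q^2 + 54·q); both groups contain (10·c^2 + 28·c·q - 45·c - 48·q^2 + 54·q), so (2·c + 5·q) is a factor with cofactor 10·c^2 + 28·c·q - 45·c - 48·q^2 + 54·q.
The cofactor groups again: 10·c^2 + 28·c·q - 45·c - 48·q^2 + 54·q = 2·c·(5·c - 6·q) + (8·q - 9)·(5·c - 6·q); both groups contain (5·c - 6·q), giving (2·c + 8·q - 9)·(5·c - 6·q).

(2·c + 5·q)·(2·c + 8·q - 9)·(5·c - 6·q)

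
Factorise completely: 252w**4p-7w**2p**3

7pw**2(6w-p)(6w+p)

Pull out the common factor 7w**2p; 36w**2-p**2 is a difference of squares.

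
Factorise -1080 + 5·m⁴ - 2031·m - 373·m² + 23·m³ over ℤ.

Testing divisors of the constant over divisors of the leading coefficient, m = -3/5 is a root, so (5·m + 3) divides it; the quotient is m³ + 4·m² - 77·m - 360.
Next, m = 9 is a root, so (m - 9) divides it; the quotient is m² + 13·m + 40.
The remaining quadratic factors as (m + 5)(m + 8).

(5·m + 3)·(m + 5)·(m + 8)·(m - 9)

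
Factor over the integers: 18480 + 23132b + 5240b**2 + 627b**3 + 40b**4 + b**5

(b + 1)(b + 14)(b + 15)(b**2 + 10b + 88)

Testing divisors of the constant over divisors of the leading coefficient, b = -14 is a root, giving the factor (b + 14) and quotient b**4 + 26b**3 + 263b**2 + 1558b + 1320.
Then b = -1 is a root, so (b + 1) is a factor; dividing leaves b**3 + 25b**2 + 238b + 1320.
Continuing, b = -15 is a root, so (b + 15) is a factor; dividing leaves b**2 + 10b + 88.
The quadratic b**2 + 10b + 88 has discriminant -252 < 0 and is irreducible over ℤ.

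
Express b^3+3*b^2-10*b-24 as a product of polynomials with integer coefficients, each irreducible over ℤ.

(b+2)*(b+4)*(b-3)

Trying the rational-root candidates, b = -4 is a root, giving the factor (b+4) and quotient b^2-b-6.
The remaining quadratic factors as (b-3)(b+2).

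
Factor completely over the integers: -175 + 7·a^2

Every term has a factor of 7. Then a^2 - 25 = (a)² − (5)².

7·(a + 5)·(a - 5)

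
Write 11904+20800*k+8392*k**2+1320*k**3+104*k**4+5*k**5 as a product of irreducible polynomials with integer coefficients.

(5*k+4)*(k+4)*(k+6)*(k**2+10*k+124)

Trying the rational-root candidates, k = -4/5 is a root, so (5*k+4) divides it; the quotient is k**4+20*k**3+248*k**2+1480*k+2976.
Then k = -4 is a root, giving the factor (k+4) and quotient k**3+16*k**2+184*k+744.
Continuing, k = -6 is a root, so (k+6) is a factor; dividing leaves k**2+10*k+124.
The quadratic k**2+10*k+124 has discriminant -396 < 0 and is irreducible over ℤ.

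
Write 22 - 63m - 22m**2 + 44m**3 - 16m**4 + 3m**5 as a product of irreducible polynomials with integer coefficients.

Among the possible rational roots, m = -1 is a root, so (m + 1) divides it; the quotient is 3m**4 - 19m**3 + 63m**2 - 85m + 22.
Then m = 1/3 is a root, so (3m - 1) divides it; the quotient is m**3 - 6m**2 + 19m - 22.
Then m = 2 is a root, giving the factor (m - 2) and quotient m**2 - 4m + 11.
The quadratic m**2 - 4m + 11 has discriminant -28 < 0 and is irreducible over ℤ.

(3m - 1)(m + 1)(m - 2)(m**2 - 4m + 11)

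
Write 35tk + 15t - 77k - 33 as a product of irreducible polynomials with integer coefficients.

Group as (35tk + 15t) + (-77k - 33) = 5t(7k + 3) - 11(7k + 3).
Both groups share the factor (7k + 3).

(5t - 11)(7k + 3)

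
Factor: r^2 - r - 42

Two integers with product -42 and sum -1 are 6 and -7.

(r + 6)(r - 7)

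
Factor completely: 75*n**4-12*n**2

3*n**2*(5*n+2)*(5*n-2)

Pull out the common factor 3*n**2; 25*n**2-4 is a difference of squares.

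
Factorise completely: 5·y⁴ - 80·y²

5·y²·(y + 4)·(y - 4)

Every term has a factor of 5·y². Then y² - 16 = (y)² − (4)².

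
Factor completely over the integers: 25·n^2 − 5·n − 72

Need a pair with product 25·(−72) = −1800 and sum −5: that's −45 and 40.
Split the middle term: 25·n^2 − 45·n + 40·n − 72 = 5·n·(5·n − 9) + 8·(5·n − 9).

(5·n + 8)·(5·n − 9)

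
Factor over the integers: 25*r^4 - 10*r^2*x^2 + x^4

(5*r^2 - x^2)^2

Recognize a perfect-square trinomial with the parts 5*r^2 and x^2.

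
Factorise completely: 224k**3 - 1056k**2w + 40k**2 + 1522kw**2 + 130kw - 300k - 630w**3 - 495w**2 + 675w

Group: 4k(56k**2 - 166kw - 60k + 90w**2 + 135w) + (-7w + 5)(56k**2 - 166kw - 60k + 90w**2 + 135w); both groups contain (56k**2 - 166kw - 60k + 90w**2 + 135w), so (4k - 7w + 5) is a factor with cofactor 56k**2 - 166kw - 60k + 90w**2 + 135w.
The cofactor groups again: 56k**2 - 166kw - 60k + 90w**2 + 135w = 14k(4k - 9w) + (-10w - 15)(4k - 9w); both groups contain (4k - 9w), giving (14k - 10w - 15)(4k - 9w).

(14k - 10w - 15)(4k - 7w + 5)(4k - 9w)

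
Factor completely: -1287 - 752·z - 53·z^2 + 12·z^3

Testing divisors of the constant over divisors of the leading coefficient, z = 11 is a root, so (z - 11) is a factor; dividing leaves 12·z^2 + 79·z + 117.
The remaining quadratic factors as (4·z + 9)(3·z + 13).

(3·z + 13)·(4·z + 9)·(z - 11)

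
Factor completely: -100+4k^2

4(k+5)(k-5)

Pull out the common factor 4; k^2-25 is a difference of squares.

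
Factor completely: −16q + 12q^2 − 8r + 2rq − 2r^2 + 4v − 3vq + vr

Group: r(v − 2r − 4q) + (−3q + 4)(v − 2r − 4q); both groups contain (v − 2r − 4q).

(r − 3q + 4)(v − 2r − 4q)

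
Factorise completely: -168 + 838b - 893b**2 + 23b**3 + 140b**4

Trying the rational-root candidates, b = 4/5 is a root, so (5b - 4) divides it; the quotient is 28b**3 + 27b**2 - 157b + 42.
Continuing, b = -3 is a root, giving the factor (b + 3) and quotient 28b**2 - 57b + 14.
The remaining quadratic factors as (7b - 2)(4b - 7).

(4b - 7)(5b - 4)(7b - 2)(b + 3)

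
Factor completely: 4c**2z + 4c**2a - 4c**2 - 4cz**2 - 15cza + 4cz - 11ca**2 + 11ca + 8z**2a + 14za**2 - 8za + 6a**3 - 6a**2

Group: z(4c**2 - 4cz - 11ca + 8za + 6a**2) + (a - 1)(4c**2 - 4cz - 11ca + 8za + 6a**2); both groups contain (4c**2 - 4cz - 11ca + 8za + 6a**2), so (z + a - 1) is a factor with cofactor 4c**2 - 4cz - 11ca + 8za + 6a**2.
The cofactor groups again: 4c**2 - 4cz - 11ca + 8za + 6a**2 = c(4c - 4z - 3a) - 2a(4c - 4z - 3a); both groups contain (4c - 4z - 3a), giving (c - 2a)(4c - 4z - 3a).

(c - 2a)(4c - 4z - 3a)(z + a - 1)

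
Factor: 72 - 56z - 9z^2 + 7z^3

(7z - 9)(z^2 - 8)

Group as (7z^3 - 56z) + (-9z^2 + 72) = 7z(z^2 - 8) - 9(z^2 - 8).
Both groups share the factor (z^2 - 8).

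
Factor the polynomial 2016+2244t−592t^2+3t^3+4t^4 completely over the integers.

(4t+3)(t+14)(t−6)(t−8)

Trying the rational-root candidates, t = −3/4 is a root, giving the factor (4t+3) and quotient t^3−148t+672.
Next, t = 6 is a root, giving the factor (t−6) and quotient t^2+6t−112.
The remaining quadratic factors as (t−8)(t+14).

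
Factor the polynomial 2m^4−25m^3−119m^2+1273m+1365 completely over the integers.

Trying the rational-root candidates, m = −1 is a root, giving the factor (m+1) and quotient 2m^3−27m^2−92m+1365.
Next, m = 13 is a root, so (m−13) is a factor; dividing leaves 2m^2−m−105.
The remaining quadratic factors as (m+7)(2m−15).

(2m−15)(m+1)(m+7)(m−13)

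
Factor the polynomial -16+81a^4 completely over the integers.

(3a+2)(3a-2)(9a^2+4)

Write as (9a^2)² − (4)², then factor 9a^2-4 once more.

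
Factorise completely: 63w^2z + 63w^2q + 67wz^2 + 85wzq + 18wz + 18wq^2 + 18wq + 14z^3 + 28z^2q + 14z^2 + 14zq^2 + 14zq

(7w + 2z + 2q + 2)(9w + 7z)(z + q)

Group: z(63w^2 + 67wz + 18wq + 18w + 14z^2 + 14zq + 14z) + q(63w^2 + 67wz + 18wq + 18w + 14z^2 + 14zq + 14z); both groups contain (63w^2 + 67wz + 18wq + 18w + 14z^2 + 14zq + 14z), so (z + q) is a factor with cofactor 63w^2 + 67wz + 18wq + 18w + 14z^2 + 14zq + 14z.
The cofactor groups again: 63w^2 + 67wz + 18wq + 18w + 14z^2 + 14zq + 14z = 9w(7w + 2z + 2q + 2) + 7z(7w + 2z + 2q + 2); both groups contain (7w + 2z + 2q + 2), giving (9w + 7z)(7w + 2z + 2q + 2).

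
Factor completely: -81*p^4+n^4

Write as (n^2)² − (9*p^2)², then factor n^2-9*p^2 once more.

(n+3*p)*(n-3*p)*(n^2+9*p^2)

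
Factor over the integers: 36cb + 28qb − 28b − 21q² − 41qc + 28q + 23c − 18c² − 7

Group: −7q(3q + 2c − 4b − 1) + (−9c + 7)(3q + 2c − 4b − 1); both groups contain (3q + 2c − 4b − 1).

−(3q + 2c − 4b − 1)(7q + 9c − 7)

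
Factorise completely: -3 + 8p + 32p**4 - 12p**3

(8p - 3)(4p**3 + 1)

Group as (32p**4 + 8p) + (-12p**3 - 3) = 8p(4p**3 + 1) - 3(4p**3 + 1).
Both groups share the factor (4p**3 + 1).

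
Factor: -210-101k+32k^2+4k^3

Testing divisors of the constant over divisors of the leading coefficient, k = 7/2 is a root, so (2k-7) is a factor; dividing leaves 2k^2+23k+30.
The remaining quadratic factors as (2k+3)(k+10).

(2k+3)(2k-7)(k+10)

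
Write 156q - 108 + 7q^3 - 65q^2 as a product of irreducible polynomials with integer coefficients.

(7q - 9)(q - 2)(q - 6)

By the rational root theorem, q = 2 is a root, giving the factor (q - 2) and quotient 7q^2 - 51q + 54.
The remaining quadratic factors as (q - 6)(7q - 9).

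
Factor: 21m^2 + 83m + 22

(3m + 11)(7m + 2)

Need a pair with product 21·22 = 462 and sum 83: that's 6 and 77.
Split the middle term: 21m^2 + 6m + 77m + 22 = 3m(7m + 2) + 11(7m + 2).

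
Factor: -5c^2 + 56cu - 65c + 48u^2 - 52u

-(5c + 4u)(c - 12u + 13)

Group: -5c(c - 12u + 13) - 4u(c - 12u + 13); both groups contain (c - 12u + 13).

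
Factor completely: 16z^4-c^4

(2z)⁴ − (c)⁴ = ((2z)² − (c)²)((2z)² + (c)²); the first factor splits again, the second (4z^2+c^2) is irreducible.

(2z-c)(2z+c)(4z^2+c^2)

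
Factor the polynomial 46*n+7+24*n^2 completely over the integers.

(4*n+7)*(6*n+1)

Need a pair with product 24·7 = 168 and sum 46: that's 42 and 4.
Split the middle term: 24*n^2+42*n + 4*n+7 = 6*n*(4*n+7) + (4*n+7).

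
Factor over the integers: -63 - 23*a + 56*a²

Need a pair with product 56·(-63) = -3528 and sum -23: that's 49 and -72.
Split the middle term: 56*a² + 49*a - 72*a - 63 = 7*a*(8*a + 7) - 9*(8*a + 7).

(7*a - 9)*(8*a + 7)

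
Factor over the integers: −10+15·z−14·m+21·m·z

(3·z−2)·(7·m+5)

Group as (21·m·z−14·m) + (15·z−10) = 7·m·(3·z−2) + 5·(3·z−2).
Both groups share the factor (3·z−2).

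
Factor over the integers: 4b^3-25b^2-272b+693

(4b-9)(b+7)(b-11)

By the rational root theorem, b = -7 is a root, so (b+7) divides it; the quotient is 4b^2-53b+99.
The remaining quadratic factors as (4b-9)(b-11).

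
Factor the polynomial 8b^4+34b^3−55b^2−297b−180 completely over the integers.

(2b+5)(4b+3)(b+4)(b−3)

Trying the rational-root candidates, b = −5/2 is a root, giving the factor (2b+5) and quotient 4b^3+7b^2−45b−36.
Continuing, b = −3/4 is a root, so (4b+3) divides it; the quotient is b^2+b−12.
The remaining quadratic factors as (b+4)(b−3).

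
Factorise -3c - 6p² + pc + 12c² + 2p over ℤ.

Group: -2p(3p + 4c - 1) + 3c(3p + 4c - 1); both groups contain (3p + 4c - 1).

-(2p - 3c)(3p + 4c - 1)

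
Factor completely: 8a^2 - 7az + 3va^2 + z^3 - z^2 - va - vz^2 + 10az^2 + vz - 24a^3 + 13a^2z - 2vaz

(v - 8a - z)(3a + z - 1)(a - z)

Group: 3a(va - vz - 8a^2 + 7az + z^2) + (z - 1)(va - vz - 8a^2 + 7az + z^2); both groups contain (va - vz - 8a^2 + 7az + z^2), so (3a + z - 1) is a factor with cofactor va - vz - 8a^2 + 7az + z^2.
The cofactor groups again: va - vz - 8a^2 + 7az + z^2 = a(v - 8a - z) - z(v - 8a - z); both groups contain (v - 8a - z), giving (a - z)(v - 8a - z).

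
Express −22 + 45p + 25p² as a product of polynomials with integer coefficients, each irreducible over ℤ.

(5p + 11)(5p − 2)

Need a pair with product 25·(−22) = −550 and sum 45: that's 55 and −10.
Split the middle term: 25p² + 55p − 10p − 22 = 5p(5p + 11) − 2(5p + 11).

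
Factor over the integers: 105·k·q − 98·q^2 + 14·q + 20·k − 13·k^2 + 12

Group: −k·(13·k − 14·q + 6) + (7·q + 2)·(13·k − 14·q + 6); both groups contain (13·k − 14·q + 6).

−(13·k − 14·q + 6)·(k − 7·q − 2)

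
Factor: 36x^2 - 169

(6x + 13)(6x - 13)

Need a pair with product 36·(-169) = -6084 and sum 0: that's -78 and 78.
Split the middle term: 36x^2 - 78x + 78x - 169 = 6x(6x - 13) + 13(6x - 13).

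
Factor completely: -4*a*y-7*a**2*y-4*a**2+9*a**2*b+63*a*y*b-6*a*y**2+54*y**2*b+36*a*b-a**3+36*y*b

Group: a*(-a**2-6*a*y+9*a*b-4*a+54*y*b+36*b) + y*(-a**2-6*a*y+9*a*b-4*a+54*y*b+36*b); both groups contain (-a**2-6*a*y+9*a*b-4*a+54*y*b+36*b), so (a+y) is a factor with cofactor -a**2-6*a*y+9*a*b-4*a+54*y*b+36*b.
The cofactor groups again: -a**2-6*a*y+9*a*b-4*a+54*y*b+36*b = -a*(a-9*b) + (-6*y-4)*(a-9*b); both groups contain (a-9*b), giving -(a+6*y+4)*(a-9*b).

-(a+6*y+4)*(a+y)*(a-9*b)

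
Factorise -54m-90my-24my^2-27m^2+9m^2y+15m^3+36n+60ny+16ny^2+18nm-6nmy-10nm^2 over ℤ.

-(2n-3m)(5m+8y+6)(m-y-3)

Group: m(-10nm-16ny-12n+15m^2+24my+18m) + (-y-3)(-10nm-16ny-12n+15m^2+24my+18m); both groups contain (-10nm-16ny-12n+15m^2+24my+18m), so (m-y-3) is a factor with cofactor -10nm-16ny-12n+15m^2+24my+18m.
The cofactor groups again: -10nm-16ny-12n+15m^2+24my+18m = -2n(5m+8y+6) + 3m(5m+8y+6); both groups contain (5m+8y+6), giving -(2n-3m)(5m+8y+6).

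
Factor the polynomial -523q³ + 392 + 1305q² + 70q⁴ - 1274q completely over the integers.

(2q - 7)(5q - 7)(7q - 4)(q - 2)

Among the possible rational roots, q = 7/2 is a root, so (2q - 7) is a factor; dividing leaves 35q³ - 139q² + 166q - 56.
Continuing, q = 7/5 is a root, giving the factor (5q - 7) and quotient 7q² - 18q + 8.
The remaining quadratic factors as (q - 2)(7q - 4).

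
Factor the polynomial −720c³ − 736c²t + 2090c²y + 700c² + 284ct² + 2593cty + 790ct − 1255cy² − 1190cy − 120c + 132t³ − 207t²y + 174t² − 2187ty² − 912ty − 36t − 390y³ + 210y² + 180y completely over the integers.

−(10c + 3t − 15y)(8c − 4t − 13y − 6)(9c + 11t + 2y − 2)

Group: 10c(−72c² − 52ct + 101cy + 70c + 44t² + 151ty + 58t + 26y² − 14y − 12) + (3t − 15y)(−72c² − 52ct + 101cy + 70c + 44t² + 151ty + 58t + 26y² − 14y − 12); both groups contain (−72c² − 52ct + 101cy + 70c + 44t² + 151ty + 58t + 26y² − 14y − 12), so (10c + 3t − 15y) is a factor with cofactor −72c² − 52ct + 101cy + 70c + 44t² + 151ty + 58t + 26y² − 14y − 12.
The cofactor groups again: −72c² − 52ct + 101cy + 70c + 44t² + 151ty + 58t + 26y² − 14y − 12 = −8c(9c + 11t + 2y − 2) + (4t + 13y + 6)(9c + 11t + 2y − 2); both groups contain (9c + 11t + 2y − 2), giving −(8c − 4t − 13y − 6)(9c + 11t + 2y − 2).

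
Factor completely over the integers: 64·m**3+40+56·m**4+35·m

Group as (56·m**4+35·m) + (64·m**3+40) = 7·m·(8·m**3+5) + 8·(8·m**3+5).
Both groups share the factor (8·m**3+5).

(7·m+8)·(8·m**3+5)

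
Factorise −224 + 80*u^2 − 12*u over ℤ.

4*(4*u − 7)*(5*u + 8)

Pull out the common factor 4, then factor the remaining trinomial.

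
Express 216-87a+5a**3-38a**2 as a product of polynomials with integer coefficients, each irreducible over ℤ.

(5a-8)(a+3)(a-9)

Testing divisors of the constant over divisors of the leading coefficient, a = 8/5 is a root, so (5a-8) is a factor; dividing leaves a**2-6a-27.
The remaining quadratic factors as (a-9)(a+3).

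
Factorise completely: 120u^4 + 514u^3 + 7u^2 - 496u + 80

Among the possible rational roots, u = -4 is a root, so (u + 4) is a factor; dividing leaves 120u^3 + 34u^2 - 129u + 20.
Next, u = 4/5 is a root, giving the factor (5u - 4) and quotient 24u^2 + 26u - 5.
The remaining quadratic factors as (6u - 1)(4u + 5).

(4u + 5)(5u - 4)(6u - 1)(u + 4)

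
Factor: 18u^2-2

Factor out 2, leaving 9u^2-1, which is a difference of two squares.

2(3u+1)(3u-1)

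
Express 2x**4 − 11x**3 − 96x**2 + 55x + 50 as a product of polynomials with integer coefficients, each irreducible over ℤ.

(2x + 1)(x + 5)(x − 1)(x − 10)

By the rational root theorem, x = 1 is a root, so (x − 1) is a factor; dividing leaves 2x**3 − 9x**2 − 105x − 50.
Next, x = −5 is a root, giving the factor (x + 5) and quotient 2x**2 − 19x − 10.
The remaining quadratic factors as (x − 10)(2x + 1).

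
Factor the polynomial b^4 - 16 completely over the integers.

Write as (b^2)² − (4)², then factor b^2 - 4 once more.

(b + 2)(b - 2)(b^2 + 4)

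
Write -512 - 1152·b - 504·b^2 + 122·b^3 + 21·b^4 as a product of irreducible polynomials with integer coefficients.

Testing divisors of the constant over divisors of the leading coefficient, b = -8/7 is a root, so (7·b + 8) is a factor; dividing leaves 3·b^3 + 14·b^2 - 88·b - 64.
Then b = -8 is a root, so (b + 8) is a factor; dividing leaves 3·b^2 - 10·b - 8.
The remaining quadratic factors as (b - 4)(3·b + 2).

(3·b + 2)·(7·b + 8)·(b + 8)·(b - 4)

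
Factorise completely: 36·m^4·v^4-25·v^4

Factor out v^4 first: what remains is 36·m^4-25.
Recognize a difference of squares with the parts 6·m^2 and 5.

v^4·(6·m^2+5)·(6·m^2-5)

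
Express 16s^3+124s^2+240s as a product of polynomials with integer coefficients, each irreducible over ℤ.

4s(4s+15)(s+4)

Pull out the common factor 4s, then factor the remaining trinomial.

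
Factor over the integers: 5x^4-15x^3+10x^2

Pull out the common factor 5x^2, then factor the remaining trinomial.

5x^2(x-1)(x-2)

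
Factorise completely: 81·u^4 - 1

(3·u + 1)·(3·u - 1)·(9·u^2 + 1)

Write as (9·u^2)² − (1)², then factor 9·u^2 - 1 once more.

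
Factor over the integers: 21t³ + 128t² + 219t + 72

(3t + 8)(7t + 3)(t + 3)

By the rational root theorem, t = -3/7 is a root, giving the factor (7t + 3) and quotient 3t² + 17t + 24.
The remaining quadratic factors as (t + 3)(3t + 8).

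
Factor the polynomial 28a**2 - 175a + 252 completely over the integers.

Pull out the common factor 7, then factor the remaining trinomial.

7(4a - 9)(a - 4)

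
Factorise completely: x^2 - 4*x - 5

(x + 1)*(x - 5)

Two integers with product -5 and sum -4 are 1 and -5.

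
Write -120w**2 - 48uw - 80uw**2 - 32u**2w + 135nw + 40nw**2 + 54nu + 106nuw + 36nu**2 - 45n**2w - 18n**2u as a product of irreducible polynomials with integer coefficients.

-(2u + 5w)(9n - 8w)(n - 2u - 3)

Group: 9n(-2nu - 5nw + 4u**2 + 10uw + 6u + 15w) - 8w(-2nu - 5nw + 4u**2 + 10uw + 6u + 15w); both groups contain (-2nu - 5nw + 4u**2 + 10uw + 6u + 15w), so (9n - 8w) is a factor with cofactor -2nu - 5nw + 4u**2 + 10uw + 6u + 15w.
The cofactor groups again: -2nu - 5nw + 4u**2 + 10uw + 6u + 15w = -2u(n - 2u - 3) - 5w(n - 2u - 3); both groups contain (n - 2u - 3), giving -(2u + 5w)(n - 2u - 3).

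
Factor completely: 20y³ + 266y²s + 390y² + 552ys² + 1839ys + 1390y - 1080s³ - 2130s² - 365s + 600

Group: 10y(2y² + 29ys + 38y + 90s² + 215s + 120) + (-12s + 5)(2y² + 29ys + 38y + 90s² + 215s + 120); both groups contain (2y² + 29ys + 38y + 90s² + 215s + 120), so (10y - 12s + 5) is a factor with cofactor 2y² + 29ys + 38y + 90s² + 215s + 120.
The cofactor groups again: 2y² + 29ys + 38y + 90s² + 215s + 120 = y(2y + 9s + 8) + (10s + 15)(2y + 9s + 8); both groups contain (2y + 9s + 8), giving (y + 10s + 15)(2y + 9s + 8).

(10y - 12s + 5)(y + 10s + 15)(2y + 9s + 8)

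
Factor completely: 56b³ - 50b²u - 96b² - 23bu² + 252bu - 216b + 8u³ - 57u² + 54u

(2b + u - 6)(4b - u)(7b - 8u + 9)

Group: 7b(8b² + 2bu - 24b - u² + 6u) + (-8u + 9)(8b² + 2bu - 24b - u² + 6u); both groups contain (8b² + 2bu - 24b - u² + 6u), so (7b - 8u + 9) is a factor with cofactor 8b² + 2bu - 24b - u² + 6u.
The cofactor groups again: 8b² + 2bu - 24b - u² + 6u = 4b(2b + u - 6) - u(2b + u - 6); both groups contain (2b + u - 6), giving (4b - u)(2b + u - 6).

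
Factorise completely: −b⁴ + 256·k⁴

(4·k)⁴ − (b)⁴ = ((4·k)² − (b)²)((4·k)² + (b)²); the first factor splits again, the second (16·k² + b²) is irreducible.

(4·k − b)·(4·k + b)·(16·k² + b²)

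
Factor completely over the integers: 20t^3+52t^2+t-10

By the rational root theorem, t = -1/2 is a root, so (2t+1) divides it; the quotient is 10t^2+21t-10.
The remaining quadratic factors as (2t+5)(5t-2).

(2t+1)(2t+5)(5t-2)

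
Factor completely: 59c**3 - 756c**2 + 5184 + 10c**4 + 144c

Among the possible rational roots, c = 9/2 is a root, giving the factor (2c - 9) and quotient 5c**3 + 52c**2 - 144c - 576.
Continuing, c = -12 is a root, so (c + 12) divides it; the quotient is 5c**2 - 8c - 48.
The remaining quadratic factors as (c - 4)(5c + 12).

(2c - 9)(5c + 12)(c + 12)(c - 4)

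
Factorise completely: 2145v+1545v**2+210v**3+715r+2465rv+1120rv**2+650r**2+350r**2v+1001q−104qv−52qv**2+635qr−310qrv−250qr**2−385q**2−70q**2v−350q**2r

Group: 5q(−70qr−14qv−77q−50r**2−160rv−55r−30v**2−165v) + (−7v−13)(−70qr−14qv−77q−50r**2−160rv−55r−30v**2−165v); both groups contain (−70qr−14qv−77q−50r**2−160rv−55r−30v**2−165v), so (5q−7v−13) is a factor with cofactor −70qr−14qv−77q−50r**2−160rv−55r−30v**2−165v.
The cofactor groups again: −70qr−14qv−77q−50r**2−160rv−55r−30v**2−165v = −7q(10r+2v+11) + (−5r−15v)(10r+2v+11); both groups contain (10r+2v+11), giving −(7q+5r+15v)(10r+2v+11).

−(10r+2v+11)(5q−7v−13)(7q+5r+15v)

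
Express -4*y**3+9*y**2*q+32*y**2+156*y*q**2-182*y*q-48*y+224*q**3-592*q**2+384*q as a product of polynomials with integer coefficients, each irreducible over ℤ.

-(y-8*q)*(y+4*q-6)*(4*y+7*q-8)

Group: 4*y*(-y**2+4*y*q+6*y+32*q**2-48*q) + (7*q-8)*(-y**2+4*y*q+6*y+32*q**2-48*q); both groups contain (-y**2+4*y*q+6*y+32*q**2-48*q), so (4*y+7*q-8) is a factor with cofactor -y**2+4*y*q+6*y+32*q**2-48*q.
The cofactor groups again: -y**2+4*y*q+6*y+32*q**2-48*q = -y*(y+4*q-6) + 8*q*(y+4*q-6); both groups contain (y+4*q-6), giving -(y-8*q)*(y+4*q-6).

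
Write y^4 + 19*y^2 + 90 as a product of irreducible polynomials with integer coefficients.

Substitute u = y^2 to get a quadratic in u, then factor.
y^2 + 10 is irreducible over ℤ (always positive, so no real roots).
y^2 + 9 is irreducible over ℤ (sum of squares).

(y^2 + 10)*(y^2 + 9)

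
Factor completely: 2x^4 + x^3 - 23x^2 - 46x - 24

Trying the rational-root candidates, x = -2 is a root, giving the factor (x + 2) and quotient 2x^3 - 3x^2 - 17x - 12.
Then x = -1 is a root, so (x + 1) is a factor; dividing leaves 2x^2 - 5x - 12.
The remaining quadratic factors as (x - 4)(2x + 3).

(2x + 3)(x + 1)(x + 2)(x - 4)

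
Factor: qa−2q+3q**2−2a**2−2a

(3q−2a−2)(q+a)

Group: 3q(q+a) + (−2a−2)(q+a); both groups contain (q+a).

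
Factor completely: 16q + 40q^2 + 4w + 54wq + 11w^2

Group: 11w(w + 4q) + (10q + 4)(w + 4q); both groups contain (w + 4q).

(11w + 10q + 4)(w + 4q)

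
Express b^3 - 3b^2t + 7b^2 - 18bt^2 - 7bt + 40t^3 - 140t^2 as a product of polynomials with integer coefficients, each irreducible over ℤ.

Group: b(b^2 - bt - 20t^2) + (-2t + 7)(b^2 - bt - 20t^2); both groups contain (b^2 - bt - 20t^2), so (b - 2t + 7) is a factor with cofactor b^2 - bt - 20t^2.
The cofactor groups again: b^2 - bt - 20t^2 = b(b + 4t) - 5t(b + 4t); both groups contain (b + 4t), giving (b - 5t)(b + 4t).

(b + 4t)(b - 2t + 7)(b - 5t)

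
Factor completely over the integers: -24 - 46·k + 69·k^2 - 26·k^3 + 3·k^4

Trying the rational-root candidates, k = 4 is a root, so (k - 4) divides it; the quotient is 3·k^3 - 14·k^2 + 13·k + 6.
Then k = 3 is a root, so (k - 3) divides it; the quotient is 3·k^2 - 5·k - 2.
The remaining quadratic factors as (k - 2)(3·k + 1).

(3·k + 1)·(k - 2)·(k - 3)·(k - 4)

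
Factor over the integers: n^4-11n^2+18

(n+3)(n-3)(n^2-2)

Substitute u = n^2 to get a quadratic in u, then factor.
n^2-9 is a difference of squares.
n^2-2 is irreducible over ℤ (2 is not a perfect square).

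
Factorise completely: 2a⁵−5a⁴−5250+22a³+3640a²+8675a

Trying the rational-root candidates, a = −3 is a root, so (a+3) divides it; the quotient is 2a⁴−11a³+55a²+3475a−1750.
Continuing, a = −10 is a root, so (a+10) divides it; the quotient is 2a³−31a²+365a−175.
Continuing, a = 1/2 is a root, so (2a−1) divides it; the quotient is a²−15a+175.
The quadratic a²−15a+175 has discriminant −475 < 0 and is irreducible over ℤ.

(2a−1)(a+10)(a+3)(a²−15a+175)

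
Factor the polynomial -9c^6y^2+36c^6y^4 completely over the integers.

9c^6y^2(2y+1)(2y-1)

Pull out the common factor 9c^6y^2, leaving 4y^2-1.
Recognize a difference of squares with the parts 2y and 1.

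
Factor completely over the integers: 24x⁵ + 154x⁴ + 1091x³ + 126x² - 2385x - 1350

Among the possible rational roots, x = -5/4 is a root, so (4x + 5) is a factor; dividing leaves 6x⁴ + 31x³ + 234x² - 261x - 270.
Continuing, x = 3/2 is a root, so (2x - 3) is a factor; dividing leaves 3x³ + 20x² + 147x + 90.
Next, x = -2/3 is a root, so (3x + 2) divides it; the quotient is x² + 6x + 45.
The quadratic x² + 6x + 45 has discriminant -144 < 0 and is irreducible over ℤ.

(2x - 3)(3x + 2)(4x + 5)(x² + 6x + 45)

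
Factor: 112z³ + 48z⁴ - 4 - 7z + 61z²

(3z + 4)(4z + 1)(4z - 1)(z + 1)

Testing divisors of the constant over divisors of the leading coefficient, z = -1 is a root, so (z + 1) divides it; the quotient is 48z³ + 64z² - 3z - 4.
Then z = -1/4 is a root, giving the factor (4z + 1) and quotient 12z² + 13z - 4.
The remaining quadratic factors as (4z - 1)(3z + 4).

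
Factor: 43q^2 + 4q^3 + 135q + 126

Testing divisors of the constant over divisors of the leading coefficient, q = -7/4 is a root, giving the factor (4q + 7) and quotient q^2 + 9q + 18.
The remaining quadratic factors as (q + 3)(q + 6).

(4q + 7)(q + 3)(q + 6)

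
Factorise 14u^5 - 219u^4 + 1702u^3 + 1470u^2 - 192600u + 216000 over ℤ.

Among the possible rational roots, u = 8/7 is a root, giving the factor (7u - 8) and quotient 2u^4 - 29u^3 + 210u^2 + 450u - 27000.
Next, u = -15/2 is a root, giving the factor (2u + 15) and quotient u^3 - 22u^2 + 270u - 1800.
Next, u = 12 is a root, giving the factor (u - 12) and quotient u^2 - 10u + 150.
The quadratic u^2 - 10u + 150 has discriminant -500 < 0 and is irreducible over ℤ.

(2u + 15)(7u - 8)(u - 12)(u^2 - 10u + 150)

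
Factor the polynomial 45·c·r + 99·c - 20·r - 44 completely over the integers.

Group as (45·c·r + 99·c) + (-20·r - 44) = 9·c·(5·r + 11) - 4·(5·r + 11).
Both groups share the factor (5·r + 11).

(5·r + 11)·(9·c - 4)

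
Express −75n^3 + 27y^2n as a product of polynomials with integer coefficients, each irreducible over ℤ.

3n(3y − 5n)(3y + 5n)

Pull out the common factor 3n; 9y^2 − 25n^2 is a difference of squares.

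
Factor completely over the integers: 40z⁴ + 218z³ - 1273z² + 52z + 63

(2z - 7)(4z - 1)(5z + 1)(z + 9)

Among the possible rational roots, z = -9 is a root, so (z + 9) is a factor; dividing leaves 40z³ - 142z² + 5z + 7.
Next, z = -1/5 is a root, so (5z + 1) is a factor; dividing leaves 8z² - 30z + 7.
The remaining quadratic factors as (2z - 7)(4z - 1).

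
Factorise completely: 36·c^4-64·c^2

Factor out 4·c^2, leaving 9·c^2-16, which is a difference of two squares.

4·c^2·(3·c+4)·(3·c-4)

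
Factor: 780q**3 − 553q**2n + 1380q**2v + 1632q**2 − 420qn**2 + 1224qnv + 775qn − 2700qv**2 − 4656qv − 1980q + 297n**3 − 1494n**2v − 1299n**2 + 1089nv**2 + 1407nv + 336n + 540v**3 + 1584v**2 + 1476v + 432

(4q − 3n + 12v + 12)(13q − 9n − 3v − 4)(15q + 11n − 15v − 9)

Group: 13q(60q**2 − qn + 120qv + 144q − 33n**2 + 177nv + 159n − 180v**2 − 288v − 108) + (−9n − 3v − 4)(60q**2 − qn + 120qv + 144q − 33n**2 + 177nv + 159n − 180v**2 − 288v − 108); both groups contain (60q**2 − qn + 120qv + 144q − 33n**2 + 177nv + 159n − 180v**2 − 288v − 108), so (13q − 9n − 3v − 4) is a factor with cofactor 60q**2 − qn + 120qv + 144q − 33n**2 + 177nv + 159n − 180v**2 − 288v − 108.
The cofactor groups again: 60q**2 − qn + 120qv + 144q − 33n**2 + 177nv + 159n − 180v**2 − 288v − 108 = 4q(15q + 11n − 15v − 9) + (−3n + 12v + 12)(15q + 11n − 15v − 9); both groups contain (15q + 11n − 15v − 9), giving (4q − 3n + 12v + 12)(15q + 11n − 15v − 9).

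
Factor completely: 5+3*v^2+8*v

Need a pair with product 3·5 = 15 and sum 8: that's 5 and 3.
Split the middle term: 3*v^2+5*v + 3*v+5 = v*(3*v+5) + (3*v+5).

(3*v+5)*(v+1)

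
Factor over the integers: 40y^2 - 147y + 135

Need a pair with product 40·135 = 5400 and sum -147: that's -75 and -72.
Split the middle term: 40y^2 - 75y - 72y + 135 = 5y(8y - 15) - 9(8y - 15).

(5y - 9)(8y - 15)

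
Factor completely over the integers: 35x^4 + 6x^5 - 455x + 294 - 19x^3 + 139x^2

(6x - 7)(x + 7)(x - 1)(x^2 + x + 6)

Trying the rational-root candidates, x = 1 is a root, so (x - 1) is a factor; dividing leaves 6x^4 + 41x^3 + 22x^2 + 161x - 294.
Next, x = 7/6 is a root, so (6x - 7) divides it; the quotient is x^3 + 8x^2 + 13x + 42.
Continuing, x = -7 is a root, giving the factor (x + 7) and quotient x^2 + x + 6.
The quadratic x^2 + x + 6 has discriminant -23 < 0 and is irreducible over ℤ.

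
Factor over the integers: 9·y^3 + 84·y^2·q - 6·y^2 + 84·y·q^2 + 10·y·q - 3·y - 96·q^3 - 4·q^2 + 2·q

(3·y - 2·q)·(3·y + 6·q + 1)·(y + 8·q - 1)

Group: 3·y·(3·y^2 + 30·y·q - 2·y + 48·q^2 + 2·q - 1) - 2·q·(3·y^2 + 30·y·q - 2·y + 48·q^2 + 2·q - 1); both groups contain (3·y^2 + 30·y·q - 2·y + 48·q^2 + 2·q - 1), so (3·y - 2·q) is a factor with cofactor 3·y^2 + 30·y·q - 2·y + 48·q^2 + 2·q - 1.
The cofactor groups again: 3·y^2 + 30·y·q - 2·y + 48·q^2 + 2·q - 1 = y·(3·y + 6·q + 1) + (8·q - 1)·(3·y + 6·q + 1); both groups contain (3·y + 6·q + 1), giving (y + 8·q - 1)·(3·y + 6·q + 1).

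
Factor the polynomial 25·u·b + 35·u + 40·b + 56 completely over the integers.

Group as (25·u·b + 35·u) + (40·b + 56) = 5·u·(5·b + 7) + 8·(5·b + 7).
Both groups share the factor (5·b + 7).

(5·b + 7)·(5·u + 8)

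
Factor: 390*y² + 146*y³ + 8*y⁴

2*y²*(4*y + 13)*(y + 15)

Pull out the common factor 2*y², then factor the remaining trinomial.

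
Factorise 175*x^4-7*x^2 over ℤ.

Factor out 7*x^2, leaving 25*x^2-1, which is a difference of two squares.

7*x^2*(5*x+1)*(5*x-1)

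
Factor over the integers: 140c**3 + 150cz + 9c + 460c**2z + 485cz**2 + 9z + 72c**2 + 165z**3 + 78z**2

(10c + 15z + 3)(14c + 11z + 3)(c + z)

Group: 14c(10c**2 + 25cz + 3c + 15z**2 + 3z) + (11z + 3)(10c**2 + 25cz + 3c + 15z**2 + 3z); both groups contain (10c**2 + 25cz + 3c + 15z**2 + 3z), so (14c + 11z + 3) is a factor with cofactor 10c**2 + 25cz + 3c + 15z**2 + 3z.
The cofactor groups again: 10c**2 + 25cz + 3c + 15z**2 + 3z = 10c(c + z) + (15z + 3)(c + z); both groups contain (c + z), giving (10c + 15z + 3)(c + z).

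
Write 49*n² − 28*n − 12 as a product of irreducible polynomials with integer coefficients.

Need a pair with product 49·(−12) = −588 and sum −28: that's −42 and 14.
Split the middle term: 49*n² − 42*n + 14*n − 12 = 7*n*(7*n − 6) + 2*(7*n − 6).

(7*n + 2)*(7*n − 6)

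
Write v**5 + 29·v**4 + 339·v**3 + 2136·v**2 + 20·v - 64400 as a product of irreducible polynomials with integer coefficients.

Among the possible rational roots, v = 4 is a root, giving the factor (v - 4) and quotient v**4 + 33·v**3 + 471·v**2 + 4020·v + 16100.
Then v = -10 is a root, so (v + 10) is a factor; dividing leaves v**3 + 23·v**2 + 241·v + 1610.
Then v = -14 is a root, so (v + 14) is a factor; dividing leaves v**2 + 9·v + 115.
The quadratic v**2 + 9·v + 115 has discriminant -379 < 0 and is irreducible over ℤ.

(v + 10)·(v + 14)·(v - 4)·(v**2 + 9·v + 115)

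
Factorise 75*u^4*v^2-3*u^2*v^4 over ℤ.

Pull out the common factor 3*u^2*v^2; 25*u^2-v^2 is a difference of squares.

3*u^2*v^2*(5*u+v)*(5*u-v)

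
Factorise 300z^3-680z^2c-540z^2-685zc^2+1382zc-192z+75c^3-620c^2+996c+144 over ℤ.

Group: 5z(60z^2+44zc-84z-5c^2+42c-72) + (-15c-2)(60z^2+44zc-84z-5c^2+42c-72); both groups contain (60z^2+44zc-84z-5c^2+42c-72), so (5z-15c-2) is a factor with cofactor 60z^2+44zc-84z-5c^2+42c-72.
The cofactor groups again: 60z^2+44zc-84z-5c^2+42c-72 = 6z(10z-c+6) + (5c-12)(10z-c+6); both groups contain (10z-c+6), giving (6z+5c-12)(10z-c+6).

(5z-15c-2)(10z-c+6)(6z+5c-12)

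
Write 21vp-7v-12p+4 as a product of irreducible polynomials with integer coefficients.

Group as (21vp-7v) + (-12p+4) = 7v(3p-1) - 4(3p-1).
Both groups share the factor (3p-1).

(3p-1)(7v-4)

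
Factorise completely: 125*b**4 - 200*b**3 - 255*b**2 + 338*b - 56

(5*b + 7)*(5*b - 1)*(5*b - 4)*(b - 2)

Trying the rational-root candidates, b = 1/5 is a root, so (5*b - 1) divides it; the quotient is 25*b**3 - 35*b**2 - 58*b + 56.
Then b = -7/5 is a root, so (5*b + 7) divides it; the quotient is 5*b**2 - 14*b + 8.
The remaining quadratic factors as (5*b - 4)(b - 2).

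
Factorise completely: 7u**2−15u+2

(7u−1)(u−2)

Need a pair with product 7·2 = 14 and sum −15: that's −1 and −14.
Split the middle term: 7u**2−u − 14u+2 = u(7u−1) − 2(7u−1).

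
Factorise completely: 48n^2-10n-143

(6n-11)(8n+13)

Need a pair with product 48·(-143) = -6864 and sum -10: that's 78 and -88.
Split the middle term: 48n^2+78n - 88n-143 = 6n(8n+13) - 11(8n+13).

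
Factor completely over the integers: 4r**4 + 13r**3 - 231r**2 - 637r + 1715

Testing divisors of the constant over divisors of the leading coefficient, r = -5 is a root, so (r + 5) is a factor; dividing leaves 4r**3 - 7r**2 - 196r + 343.
Continuing, r = -7 is a root, giving the factor (r + 7) and quotient 4r**2 - 35r + 49.
The remaining quadratic factors as (4r - 7)(r - 7).

(4r - 7)(r + 5)(r + 7)(r - 7)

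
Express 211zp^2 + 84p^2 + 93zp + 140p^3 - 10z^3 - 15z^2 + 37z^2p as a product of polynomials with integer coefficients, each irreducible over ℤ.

-(z - 7p)(5z + 4p)(2z + 5p + 3)

Group: 2z(-5z^2 + 31zp + 28p^2) + (5p + 3)(-5z^2 + 31zp + 28p^2); both groups contain (-5z^2 + 31zp + 28p^2), so (2z + 5p + 3) is a factor with cofactor -5z^2 + 31zp + 28p^2.
The cofactor groups again: -5z^2 + 31zp + 28p^2 = -z(5z + 4p) + 7p(5z + 4p); both groups contain (5z + 4p), giving -(z - 7p)(5z + 4p).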